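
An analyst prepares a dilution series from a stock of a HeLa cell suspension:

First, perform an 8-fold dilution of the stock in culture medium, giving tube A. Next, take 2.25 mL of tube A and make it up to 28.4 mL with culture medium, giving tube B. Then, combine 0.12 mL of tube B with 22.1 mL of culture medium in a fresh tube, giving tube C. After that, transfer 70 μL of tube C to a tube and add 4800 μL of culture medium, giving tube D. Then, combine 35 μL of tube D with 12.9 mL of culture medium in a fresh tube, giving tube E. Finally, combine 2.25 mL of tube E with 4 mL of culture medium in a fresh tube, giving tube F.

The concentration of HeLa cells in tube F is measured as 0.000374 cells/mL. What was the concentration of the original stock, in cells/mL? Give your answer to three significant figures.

4.99 × 10^5 cells/mL

Step 1: 8-fold → factor 8
Step 2: 2.25 mL brought to 28.4 mL → factor 28.4/2.25 = 12.622
Step 3: 0.12 mL + 22.1 mL = 22.22 mL total → factor 22.22/0.12 = 185.17
Step 4: 70 μL + 4800 μL = 4870 μL total → factor 4870/70 = 69.571
Step 5: 35 μL + 12.9 mL = 12935 μL total → factor 12935/35 = 369.57
Step 6: 2.25 mL + 4 mL = 6.25 mL total → factor 6.25/2.25 = 2.7778
Overall dilution factor = 8 × 12.622 × 185.17 × 69.571 × 369.57 × 2.7778 = 1.3354 × 10^9
Stock = 0.000374 cells/mL × 1.3354 × 10^9 = 4.99 × 10^5 cells/mL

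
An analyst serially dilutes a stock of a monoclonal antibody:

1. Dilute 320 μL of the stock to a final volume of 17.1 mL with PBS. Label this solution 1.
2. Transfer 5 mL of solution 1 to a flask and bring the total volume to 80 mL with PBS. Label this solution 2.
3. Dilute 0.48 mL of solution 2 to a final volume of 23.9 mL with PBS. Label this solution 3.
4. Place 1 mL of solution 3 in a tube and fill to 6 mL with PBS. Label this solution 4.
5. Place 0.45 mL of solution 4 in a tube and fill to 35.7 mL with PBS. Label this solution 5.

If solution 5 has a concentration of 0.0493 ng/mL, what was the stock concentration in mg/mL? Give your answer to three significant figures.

Step 1: 320 μL brought to 17.1 mL → factor 17100/320 = 53.438
Step 2: 5 mL brought to 80 mL → factor 80/5 = 16
Step 3: 0.48 mL brought to 23.9 mL → factor 23.9/0.48 = 49.792
Step 4: 1 mL brought to 6 mL → factor 6/1 = 6
Step 5: 0.45 mL brought to 35.7 mL → factor 35.7/0.45 = 79.333
Overall dilution factor = 53.438 × 16 × 49.792 × 6 × 79.333 = 2.0264 × 10^7
Stock = 0.0493 ng/mL × 2.0264 × 10^7 = 9.990 × 10^5 ng/mL = 0.999 mg/mL

0.999 mg/mL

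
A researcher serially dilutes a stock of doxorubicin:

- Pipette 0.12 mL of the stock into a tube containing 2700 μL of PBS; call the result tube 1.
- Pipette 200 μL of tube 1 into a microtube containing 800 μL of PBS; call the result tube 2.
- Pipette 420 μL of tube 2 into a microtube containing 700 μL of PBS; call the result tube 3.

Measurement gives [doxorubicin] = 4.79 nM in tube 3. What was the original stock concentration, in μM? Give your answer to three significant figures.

1.50 μM

Step 1: 0.12 mL + 2700 μL = 2.82 mL total → factor 2.82/0.12 = 23.5
Step 2: 200 μL + 800 μL = 1000 μL total → factor 1000/200 = 5
Step 3: 420 μL + 700 μL = 1120 μL total → factor 1120/420 = 2.6667
Overall dilution factor = 23.5 × 5 × 2.6667 = 313.33
Stock = 4.79 nM × 313.33 = 1501 nM = 1.50 μM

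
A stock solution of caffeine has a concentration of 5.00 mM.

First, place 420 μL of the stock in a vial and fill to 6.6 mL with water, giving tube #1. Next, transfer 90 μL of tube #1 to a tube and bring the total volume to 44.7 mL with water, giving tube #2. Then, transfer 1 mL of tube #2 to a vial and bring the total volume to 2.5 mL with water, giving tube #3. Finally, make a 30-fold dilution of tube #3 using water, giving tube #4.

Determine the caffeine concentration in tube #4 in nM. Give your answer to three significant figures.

Step 1: 420 μL brought to 6.6 mL → factor 6600/420 = 15.714
Step 2: 90 μL brought to 44.7 mL → factor 44700/90 = 496.67
Step 3: 1 mL brought to 2.5 mL → factor 2.5/1 = 2.5
Step 4: 30-fold → factor 30
Overall dilution factor = 15.714 × 496.67 × 2.5 × 30 = 5.8536 × 10^5
Final = 5.00 mM / 5.8536 × 10^5 = 8.542 × 10^-6 mM = 8.54 nM

8.54 nM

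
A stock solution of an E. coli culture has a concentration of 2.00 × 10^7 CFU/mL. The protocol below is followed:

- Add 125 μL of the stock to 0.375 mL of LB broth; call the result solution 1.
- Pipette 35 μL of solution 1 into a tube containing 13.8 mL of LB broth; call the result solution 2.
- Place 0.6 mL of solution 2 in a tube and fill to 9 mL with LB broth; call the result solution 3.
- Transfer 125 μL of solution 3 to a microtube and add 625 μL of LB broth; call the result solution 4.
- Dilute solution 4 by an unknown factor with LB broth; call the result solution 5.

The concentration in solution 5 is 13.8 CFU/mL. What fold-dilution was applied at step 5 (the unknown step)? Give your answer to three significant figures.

Step 1: 125 μL + 0.375 mL = 500 μL total → factor 500/125 = 4
Step 2: 35 μL + 13.8 mL = 13835 μL total → factor 13835/35 = 395.29
Step 3: 0.6 mL brought to 9 mL → factor 9/0.6 = 15
Step 4: 125 μL + 625 μL = 750 μL total → factor 750/125 = 6
Step 5: unknown factor x
Product of known-step factors = 1.423 × 10^5
Overall factor = 2.00 × 10^7 CFU/mL / (13.8 CFU/mL) = 1.4493 × 10^6
x = 1.4493 × 10^6 / 1.423 × 10^5 = 10.2

10.2-fold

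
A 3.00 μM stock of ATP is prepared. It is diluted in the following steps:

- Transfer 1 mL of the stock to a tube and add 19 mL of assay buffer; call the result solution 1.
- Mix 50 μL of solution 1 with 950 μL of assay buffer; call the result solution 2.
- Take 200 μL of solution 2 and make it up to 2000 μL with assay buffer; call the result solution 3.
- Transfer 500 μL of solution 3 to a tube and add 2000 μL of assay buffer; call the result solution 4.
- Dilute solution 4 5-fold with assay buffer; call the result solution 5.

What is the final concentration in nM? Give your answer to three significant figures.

0.0300 nM

Step 1: 1 mL + 19 mL = 20 mL total → factor 20/1 = 20
Step 2: 50 μL + 950 μL = 1000 μL total → factor 1000/50 = 20
Step 3: 200 μL brought to 2000 μL → factor 2000/200 = 10
Step 4: 500 μL + 2000 μL = 2500 μL total → factor 2500/500 = 5
Step 5: 5-fold → factor 5
Overall dilution factor = 20 × 20 × 10 × 5 × 5 = 1 × 10^5
Final = 3.00 μM / 1 × 10^5 = 3.000 × 10^-5 μM = 0.0300 nM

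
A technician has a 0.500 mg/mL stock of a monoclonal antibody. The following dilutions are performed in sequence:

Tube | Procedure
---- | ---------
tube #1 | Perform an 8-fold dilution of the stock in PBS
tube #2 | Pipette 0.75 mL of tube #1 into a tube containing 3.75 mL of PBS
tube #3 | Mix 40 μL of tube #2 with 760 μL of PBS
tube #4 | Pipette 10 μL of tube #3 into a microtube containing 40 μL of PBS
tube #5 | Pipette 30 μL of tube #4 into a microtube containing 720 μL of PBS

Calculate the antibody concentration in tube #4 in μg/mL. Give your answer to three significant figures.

Step 1: 8-fold → factor 8
Step 2: 0.75 mL + 3.75 mL = 4.5 mL total → factor 4.5/0.75 = 6
Step 3: 40 μL + 760 μL = 800 μL total → factor 800/40 = 20
Step 4: 10 μL + 40 μL = 50 μL total → factor 50/10 = 5
Dilution factor through tube #4 = 8 × 6 × 20 × 5 = 4800
[tube #4] = 0.500 mg/mL / 4800 = 0.0001042 mg/mL = 0.104 μg/mL

0.104 μg/mL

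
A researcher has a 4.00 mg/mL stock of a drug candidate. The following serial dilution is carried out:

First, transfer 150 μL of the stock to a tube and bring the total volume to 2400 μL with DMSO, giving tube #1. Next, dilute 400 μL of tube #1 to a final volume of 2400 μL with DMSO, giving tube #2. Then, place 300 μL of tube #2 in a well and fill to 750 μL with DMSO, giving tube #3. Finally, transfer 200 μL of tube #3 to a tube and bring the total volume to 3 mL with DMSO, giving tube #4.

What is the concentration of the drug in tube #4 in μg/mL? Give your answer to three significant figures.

1.11 μg/mL

Step 1: 150 μL brought to 2400 μL → factor 2400/150 = 16
Step 2: 400 μL brought to 2400 μL → factor 2400/400 = 6
Step 3: 300 μL brought to 750 μL → factor 750/300 = 2.5
Step 4: 200 μL brought to 3 mL → factor 3000/200 = 15
Overall dilution factor = 16 × 6 × 2.5 × 15 = 3600
Final = 4.00 mg/mL / 3600 = 0.001111 mg/mL = 1.11 μg/mL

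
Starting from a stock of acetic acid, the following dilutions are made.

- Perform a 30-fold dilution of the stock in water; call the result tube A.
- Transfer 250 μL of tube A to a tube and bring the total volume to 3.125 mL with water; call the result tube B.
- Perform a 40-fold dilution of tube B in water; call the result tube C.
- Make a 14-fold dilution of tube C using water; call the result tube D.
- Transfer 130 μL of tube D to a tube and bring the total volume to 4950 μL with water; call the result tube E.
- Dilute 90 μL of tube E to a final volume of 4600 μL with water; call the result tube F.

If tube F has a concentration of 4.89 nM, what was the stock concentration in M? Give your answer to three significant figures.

Step 1: 30-fold → factor 30
Step 2: 250 μL brought to 3.125 mL → factor 3125/250 = 12.5
Step 3: 40-fold → factor 40
Step 4: 14-fold → factor 14
Step 5: 130 μL brought to 4950 μL → factor 4950/130 = 38.077
Step 6: 90 μL brought to 4600 μL → factor 4600/90 = 51.111
Overall dilution factor = 30 × 12.5 × 40 × 14 × 38.077 × 51.111 = 4.0869 × 10^8
Stock = 4.89 nM × 4.0869 × 10^8 = 1.999 × 10^9 nM = 2.00 M

2.00 M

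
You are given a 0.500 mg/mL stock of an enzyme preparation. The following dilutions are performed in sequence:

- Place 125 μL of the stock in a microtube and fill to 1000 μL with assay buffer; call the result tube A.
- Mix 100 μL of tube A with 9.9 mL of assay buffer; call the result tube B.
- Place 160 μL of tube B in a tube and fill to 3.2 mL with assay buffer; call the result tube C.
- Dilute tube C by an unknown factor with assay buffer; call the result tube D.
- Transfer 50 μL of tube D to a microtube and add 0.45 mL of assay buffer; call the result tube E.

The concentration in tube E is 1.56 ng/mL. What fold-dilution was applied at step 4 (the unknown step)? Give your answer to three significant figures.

2.00-fold

Step 1: 125 μL brought to 1000 μL → factor 1000/125 = 8
Step 2: 100 μL + 9.9 mL = 10000 μL total → factor 10000/100 = 100
Step 3: 160 μL brought to 3.2 mL → factor 3200/160 = 20
Step 4: unknown factor x
Step 5: 50 μL + 0.45 mL = 500 μL total → factor 500/50 = 10
Product of known-step factors = 1.6 × 10^5
Overall factor = 0.500 mg/mL / (1.56 ng/mL) = 3.2051 × 10^5
x = 3.2051 × 10^5 / 1.6 × 10^5 = 2.00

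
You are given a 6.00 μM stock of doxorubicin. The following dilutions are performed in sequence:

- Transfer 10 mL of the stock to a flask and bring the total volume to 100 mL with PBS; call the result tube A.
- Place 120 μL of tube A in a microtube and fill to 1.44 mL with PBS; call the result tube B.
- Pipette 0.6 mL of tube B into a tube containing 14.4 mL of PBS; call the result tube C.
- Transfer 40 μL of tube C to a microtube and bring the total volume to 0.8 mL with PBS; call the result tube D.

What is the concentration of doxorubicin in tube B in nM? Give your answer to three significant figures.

50.0 nM

Step 1: 10 mL brought to 100 mL → factor 100/10 = 10
Step 2: 120 μL brought to 1.44 mL → factor 1440/120 = 12
Dilution factor through tube B = 10 × 12 = 120
[tube B] = 6.00 μM / 120 = 0.05000 μM = 50.0 nM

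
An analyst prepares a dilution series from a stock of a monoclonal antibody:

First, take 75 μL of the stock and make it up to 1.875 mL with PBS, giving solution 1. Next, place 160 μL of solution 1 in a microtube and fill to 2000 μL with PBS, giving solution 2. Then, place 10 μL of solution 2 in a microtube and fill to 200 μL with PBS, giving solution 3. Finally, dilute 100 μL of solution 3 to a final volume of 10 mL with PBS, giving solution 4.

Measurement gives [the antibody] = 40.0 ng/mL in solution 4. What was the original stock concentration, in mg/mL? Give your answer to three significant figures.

25.0 mg/mL

Step 1: 75 μL brought to 1.875 mL → factor 1875/75 = 25
Step 2: 160 μL brought to 2000 μL → factor 2000/160 = 12.5
Step 3: 10 μL brought to 200 μL → factor 200/10 = 20
Step 4: 100 μL brought to 10 mL → factor 10000/100 = 100
Overall dilution factor = 25 × 12.5 × 20 × 100 = 6.25 × 10^5
Stock = 40.0 ng/mL × 6.25 × 10^5 = 2.500 × 10^7 ng/mL = 25.0 mg/mL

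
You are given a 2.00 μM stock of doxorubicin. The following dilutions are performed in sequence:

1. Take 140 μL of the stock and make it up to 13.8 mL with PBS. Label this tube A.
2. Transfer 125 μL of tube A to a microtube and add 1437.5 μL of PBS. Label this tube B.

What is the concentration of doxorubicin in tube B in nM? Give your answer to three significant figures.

1.62 nM

Step 1: 140 μL brought to 13.8 mL → factor 13800/140 = 98.571
Step 2: 125 μL + 1437.5 μL = 1562.5 μL total → factor 1562.5/125 = 12.5
Overall dilution factor = 98.571 × 12.5 = 1232.1
Final = 2.00 μM / 1232.1 = 0.001623 μM = 1.62 nM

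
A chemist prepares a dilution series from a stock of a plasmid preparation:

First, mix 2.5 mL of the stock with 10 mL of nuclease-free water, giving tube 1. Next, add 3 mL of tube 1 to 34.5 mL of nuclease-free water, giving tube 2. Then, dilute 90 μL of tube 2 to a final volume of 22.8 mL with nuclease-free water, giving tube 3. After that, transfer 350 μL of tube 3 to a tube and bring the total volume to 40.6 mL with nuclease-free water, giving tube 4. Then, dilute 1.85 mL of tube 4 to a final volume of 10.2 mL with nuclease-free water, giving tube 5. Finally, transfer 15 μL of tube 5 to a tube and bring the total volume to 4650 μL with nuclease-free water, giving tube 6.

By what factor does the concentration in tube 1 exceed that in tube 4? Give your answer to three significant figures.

Step 1: 2.5 mL + 10 mL = 12.5 mL total → factor 12.5/2.5 = 5
Step 2: 3 mL + 34.5 mL = 37.5 mL total → factor 37.5/3 = 12.5
Step 3: 90 μL brought to 22.8 mL → factor 22800/90 = 253.33
Step 4: 350 μL brought to 40.6 mL → factor 40600/350 = 116
Dilution factor to tube 1 = 5; to tube 4 = 1.8367 × 10^6
[tube 1]/[tube 4] = (factor to tube 4)/(factor to tube 1) = 1.8367 × 10^6/5 = 3.67 × 10^5

3.67 × 10^5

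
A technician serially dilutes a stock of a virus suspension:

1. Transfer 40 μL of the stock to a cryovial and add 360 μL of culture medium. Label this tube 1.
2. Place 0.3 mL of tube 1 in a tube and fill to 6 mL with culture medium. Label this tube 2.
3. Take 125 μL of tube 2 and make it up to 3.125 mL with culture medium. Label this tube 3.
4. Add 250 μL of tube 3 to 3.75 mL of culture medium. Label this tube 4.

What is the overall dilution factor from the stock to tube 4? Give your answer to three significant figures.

8.00 × 10^4

Step 1: 40 μL + 360 μL = 400 μL total → factor 400/40 = 10
Step 2: 0.3 mL brought to 6 mL → factor 6/0.3 = 20
Step 3: 125 μL brought to 3.125 mL → factor 3125/125 = 25
Step 4: 250 μL + 3.75 mL = 4000 μL total → factor 4000/250 = 16
Overall dilution factor = 10 × 20 × 25 × 16 = 80000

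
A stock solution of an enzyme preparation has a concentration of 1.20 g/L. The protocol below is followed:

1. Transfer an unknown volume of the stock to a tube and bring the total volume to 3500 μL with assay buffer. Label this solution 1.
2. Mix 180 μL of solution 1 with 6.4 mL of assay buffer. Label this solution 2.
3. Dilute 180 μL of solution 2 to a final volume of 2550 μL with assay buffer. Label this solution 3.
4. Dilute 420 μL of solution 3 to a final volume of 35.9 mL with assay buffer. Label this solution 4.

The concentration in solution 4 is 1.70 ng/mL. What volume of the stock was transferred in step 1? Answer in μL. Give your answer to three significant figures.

219 μL

Step 1: v brought to 3500 μL → factor = 3500 μL/v
Step 2: 180 μL + 6.4 mL = 6580 μL total → factor 6580/180 = 36.556
Step 3: 180 μL brought to 2550 μL → factor 2550/180 = 14.167
Step 4: 420 μL brought to 35.9 mL → factor 35900/420 = 85.476
Product of known-step factors = 44266
Overall factor = 1.20 g/L / (1.70 ng/mL) = 7.0588 × 10^5
Step-1 factor = 7.0588 × 10^5 / 44266 = 15.947
v = 3500 μL / 15.947 = 219 μL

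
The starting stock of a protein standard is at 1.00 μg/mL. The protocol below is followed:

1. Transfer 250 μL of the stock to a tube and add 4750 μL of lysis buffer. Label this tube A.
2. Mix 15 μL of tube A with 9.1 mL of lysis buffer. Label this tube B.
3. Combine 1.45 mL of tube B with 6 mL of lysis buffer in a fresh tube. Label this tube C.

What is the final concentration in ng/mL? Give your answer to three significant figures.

Step 1: 250 μL + 4750 μL = 5000 μL total → factor 5000/250 = 20
Step 2: 15 μL + 9.1 mL = 9115 μL total → factor 9115/15 = 607.67
Step 3: 1.45 mL + 6 mL = 7.45 mL total → factor 7.45/1.45 = 5.1379
Overall dilution factor = 20 × 607.67 × 5.1379 = 62443
Final = 1.00 μg/mL / 62443 = 1.601 × 10^-5 μg/mL = 0.0160 ng/mL

0.0160 ng/mL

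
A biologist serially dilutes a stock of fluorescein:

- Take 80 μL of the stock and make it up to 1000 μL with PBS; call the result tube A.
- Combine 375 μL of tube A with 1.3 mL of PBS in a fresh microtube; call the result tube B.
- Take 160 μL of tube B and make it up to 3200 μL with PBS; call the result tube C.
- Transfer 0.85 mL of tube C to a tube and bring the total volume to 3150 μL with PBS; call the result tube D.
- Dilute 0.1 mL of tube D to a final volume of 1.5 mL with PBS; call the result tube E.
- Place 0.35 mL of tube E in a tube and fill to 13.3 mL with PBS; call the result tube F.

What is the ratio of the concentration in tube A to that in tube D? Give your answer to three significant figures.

331

Step 1: 80 μL brought to 1000 μL → factor 1000/80 = 12.5
Step 2: 375 μL + 1.3 mL = 1675 μL total → factor 1675/375 = 4.4667
Step 3: 160 μL brought to 3200 μL → factor 3200/160 = 20
Step 4: 0.85 mL brought to 3150 μL → factor 3.15/0.85 = 3.7059
Dilution factor to tube A = 12.5; to tube D = 4138.2
[tube A]/[tube D] = (factor to tube D)/(factor to tube A) = 4138.2/12.5 = 331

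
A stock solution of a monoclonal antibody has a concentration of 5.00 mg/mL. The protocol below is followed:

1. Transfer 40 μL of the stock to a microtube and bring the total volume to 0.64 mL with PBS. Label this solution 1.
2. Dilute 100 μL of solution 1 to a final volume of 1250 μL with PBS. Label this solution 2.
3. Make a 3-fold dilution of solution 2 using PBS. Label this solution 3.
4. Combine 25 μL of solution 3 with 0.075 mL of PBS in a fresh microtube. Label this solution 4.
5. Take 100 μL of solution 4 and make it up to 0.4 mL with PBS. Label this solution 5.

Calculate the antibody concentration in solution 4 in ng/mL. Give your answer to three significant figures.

Step 1: 40 μL brought to 0.64 mL → factor 640/40 = 16
Step 2: 100 μL brought to 1250 μL → factor 1250/100 = 12.5
Step 3: 3-fold → factor 3
Step 4: 25 μL + 0.075 mL = 100 μL total → factor 100/25 = 4
Dilution factor through solution 4 = 16 × 12.5 × 3 × 4 = 2400
[solution 4] = 5.00 mg/mL / 2400 = 0.002083 mg/mL = 2.08 × 10^3 ng/mL

2.08 × 10^3 ng/mL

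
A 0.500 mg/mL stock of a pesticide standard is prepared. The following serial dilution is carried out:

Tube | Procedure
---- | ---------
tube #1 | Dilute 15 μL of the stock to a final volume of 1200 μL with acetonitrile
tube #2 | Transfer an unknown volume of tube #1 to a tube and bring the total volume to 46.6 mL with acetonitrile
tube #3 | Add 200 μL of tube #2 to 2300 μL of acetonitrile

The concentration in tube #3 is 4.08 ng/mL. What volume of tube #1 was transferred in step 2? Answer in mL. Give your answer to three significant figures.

Step 1: 15 μL brought to 1200 μL → factor 1200/15 = 80
Step 2: v brought to 46.6 mL → factor = 46.6 mL/v
Step 3: 200 μL + 2300 μL = 2500 μL total → factor 2500/200 = 12.5
Product of known-step factors = 1000
Overall factor = 0.500 mg/mL / (4.08 ng/mL) = 1.2255 × 10^5
Step-2 factor = 1.2255 × 10^5 / 1000 = 122.55
v = 46.6 mL / 122.55 = 0.380 mL

0.380 mL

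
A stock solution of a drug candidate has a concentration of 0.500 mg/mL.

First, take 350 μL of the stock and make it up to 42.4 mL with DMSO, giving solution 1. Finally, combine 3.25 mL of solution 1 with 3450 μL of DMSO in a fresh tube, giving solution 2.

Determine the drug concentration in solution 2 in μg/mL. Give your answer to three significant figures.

Step 1: 350 μL brought to 42.4 mL → factor 42400/350 = 121.14
Step 2: 3.25 mL + 3450 μL = 6.7 mL total → factor 6.7/3.25 = 2.0615
Overall dilution factor = 121.14 × 2.0615 = 249.74
Final = 0.500 mg/mL / 249.74 = 0.002002 mg/mL = 2.00 μg/mL

2.00 μg/mL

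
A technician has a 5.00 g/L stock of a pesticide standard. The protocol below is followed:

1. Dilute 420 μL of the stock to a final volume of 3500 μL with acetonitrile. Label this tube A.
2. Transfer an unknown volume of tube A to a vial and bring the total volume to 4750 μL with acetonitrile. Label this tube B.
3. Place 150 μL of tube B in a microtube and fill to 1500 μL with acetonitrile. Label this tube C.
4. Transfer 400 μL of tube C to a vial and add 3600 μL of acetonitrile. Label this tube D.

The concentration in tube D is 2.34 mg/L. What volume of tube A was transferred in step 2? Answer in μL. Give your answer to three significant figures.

Step 1: 420 μL brought to 3500 μL → factor 3500/420 = 8.3333
Step 2: v brought to 4750 μL → factor = 4750 μL/v
Step 3: 150 μL brought to 1500 μL → factor 1500/150 = 10
Step 4: 400 μL + 3600 μL = 4000 μL total → factor 4000/400 = 10
Product of known-step factors = 833.33
Overall factor = 5.00 g/L / (2.34 mg/L) = 2136.8
Step-2 factor = 2136.8 / 833.33 = 2.5641
v = 4750 μL / 2.5641 = 1.85 × 10^3 μL

1.85 × 10^3 μL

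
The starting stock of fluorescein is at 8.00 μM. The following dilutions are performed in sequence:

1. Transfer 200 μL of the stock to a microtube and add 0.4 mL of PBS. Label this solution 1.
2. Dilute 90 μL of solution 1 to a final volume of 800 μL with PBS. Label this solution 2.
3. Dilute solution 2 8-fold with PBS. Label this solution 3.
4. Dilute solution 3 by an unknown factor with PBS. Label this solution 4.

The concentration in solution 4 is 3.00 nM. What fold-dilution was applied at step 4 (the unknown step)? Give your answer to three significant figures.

12.5-fold

Step 1: 200 μL + 0.4 mL = 600 μL total → factor 600/200 = 3
Step 2: 90 μL brought to 800 μL → factor 800/90 = 8.8889
Step 3: 8-fold → factor 8
Step 4: unknown factor x
Product of known-step factors = 213.33
Overall factor = 8.00 μM / (3.00 nM) = 2666.7
x = 2666.7 / 213.33 = 12.5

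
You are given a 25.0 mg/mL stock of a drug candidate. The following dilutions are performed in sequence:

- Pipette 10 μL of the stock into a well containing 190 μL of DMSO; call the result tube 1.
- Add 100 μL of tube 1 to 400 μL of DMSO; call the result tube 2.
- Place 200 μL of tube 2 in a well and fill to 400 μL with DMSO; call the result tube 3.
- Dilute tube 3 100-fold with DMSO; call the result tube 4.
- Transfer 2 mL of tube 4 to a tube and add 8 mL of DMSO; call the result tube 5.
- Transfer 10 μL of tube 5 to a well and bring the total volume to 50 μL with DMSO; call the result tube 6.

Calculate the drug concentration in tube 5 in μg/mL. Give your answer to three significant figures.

0.250 μg/mL

Step 1: 10 μL + 190 μL = 200 μL total → factor 200/10 = 20
Step 2: 100 μL + 400 μL = 500 μL total → factor 500/100 = 5
Step 3: 200 μL brought to 400 μL → factor 400/200 = 2
Step 4: 100-fold → factor 100
Step 5: 2 mL + 8 mL = 10 mL total → factor 10/2 = 5
Dilution factor through tube 5 = 20 × 5 × 2 × 100 × 5 = 1 × 10^5
[tube 5] = 25.0 mg/mL / 1 × 10^5 = 0.0002500 mg/mL = 0.250 μg/mL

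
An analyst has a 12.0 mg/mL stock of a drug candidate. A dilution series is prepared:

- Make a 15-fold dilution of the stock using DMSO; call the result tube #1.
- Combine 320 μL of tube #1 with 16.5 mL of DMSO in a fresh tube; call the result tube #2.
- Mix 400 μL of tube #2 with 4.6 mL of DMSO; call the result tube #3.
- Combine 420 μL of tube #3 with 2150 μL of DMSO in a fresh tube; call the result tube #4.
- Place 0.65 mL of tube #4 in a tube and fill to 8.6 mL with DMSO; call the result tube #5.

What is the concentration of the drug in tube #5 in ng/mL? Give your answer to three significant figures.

Step 1: 15-fold → factor 15
Step 2: 320 μL + 16.5 mL = 16820 μL total → factor 16820/320 = 52.562
Step 3: 400 μL + 4.6 mL = 5000 μL total → factor 5000/400 = 12.5
Step 4: 420 μL + 2150 μL = 2570 μL total → factor 2570/420 = 6.119
Step 5: 0.65 mL brought to 8.6 mL → factor 8.6/0.65 = 13.231
Overall dilution factor = 15 × 52.562 × 12.5 × 6.119 × 13.231 = 7.979 × 10^5
Final = 12.0 mg/mL / 7.979 × 10^5 = 1.504 × 10^-5 mg/mL = 15.0 ng/mL

15.0 ng/mL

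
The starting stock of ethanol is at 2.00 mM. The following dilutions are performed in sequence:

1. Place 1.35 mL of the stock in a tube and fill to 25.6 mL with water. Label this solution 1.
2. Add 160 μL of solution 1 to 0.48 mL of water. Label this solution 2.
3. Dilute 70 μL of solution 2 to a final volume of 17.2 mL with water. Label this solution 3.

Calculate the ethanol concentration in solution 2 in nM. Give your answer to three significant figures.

2.64 × 10^4 nM

Step 1: 1.35 mL brought to 25.6 mL → factor 25.6/1.35 = 18.963
Step 2: 160 μL + 0.48 mL = 640 μL total → factor 640/160 = 4
Dilution factor through solution 2 = 18.963 × 4 = 75.852
[solution 2] = 2.00 mM / 75.852 = 0.02637 mM = 2.64 × 10^4 nM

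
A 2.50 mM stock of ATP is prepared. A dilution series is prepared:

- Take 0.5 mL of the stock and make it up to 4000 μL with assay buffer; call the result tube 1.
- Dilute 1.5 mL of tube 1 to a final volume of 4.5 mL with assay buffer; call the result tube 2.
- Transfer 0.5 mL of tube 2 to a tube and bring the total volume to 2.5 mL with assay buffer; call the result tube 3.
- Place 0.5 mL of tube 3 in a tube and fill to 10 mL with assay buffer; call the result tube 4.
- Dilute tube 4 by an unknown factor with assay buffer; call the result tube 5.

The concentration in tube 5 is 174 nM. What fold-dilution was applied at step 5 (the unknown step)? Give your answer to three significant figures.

Step 1: 0.5 mL brought to 4000 μL → factor 4/0.5 = 8
Step 2: 1.5 mL brought to 4.5 mL → factor 4.5/1.5 = 3
Step 3: 0.5 mL brought to 2.5 mL → factor 2.5/0.5 = 5
Step 4: 0.5 mL brought to 10 mL → factor 10/0.5 = 20
Step 5: unknown factor x
Product of known-step factors = 2400
Overall factor = 2.50 mM / (174 nM) = 14368
x = 14368 / 2400 = 5.99

5.99-fold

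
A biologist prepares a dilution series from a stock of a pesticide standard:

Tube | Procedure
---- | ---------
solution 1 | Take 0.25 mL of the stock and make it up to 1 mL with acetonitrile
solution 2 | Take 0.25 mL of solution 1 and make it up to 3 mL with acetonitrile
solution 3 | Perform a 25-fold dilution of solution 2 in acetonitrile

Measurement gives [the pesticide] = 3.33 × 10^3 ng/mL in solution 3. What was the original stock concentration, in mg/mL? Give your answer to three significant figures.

4.00 mg/mL

Step 1: 0.25 mL brought to 1 mL → factor 1/0.25 = 4
Step 2: 0.25 mL brought to 3 mL → factor 3/0.25 = 12
Step 3: 25-fold → factor 25
Overall dilution factor = 4 × 12 × 25 = 1200
Stock = 3.33 × 10^3 ng/mL × 1200 = 3.996 × 10^6 ng/mL = 4.00 mg/mL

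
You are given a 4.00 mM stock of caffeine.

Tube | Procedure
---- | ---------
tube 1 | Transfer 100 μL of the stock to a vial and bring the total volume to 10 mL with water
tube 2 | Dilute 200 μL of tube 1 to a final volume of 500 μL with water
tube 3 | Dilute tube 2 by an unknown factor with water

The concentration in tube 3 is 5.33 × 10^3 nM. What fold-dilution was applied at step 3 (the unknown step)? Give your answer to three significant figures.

Step 1: 100 μL brought to 10 mL → factor 10000/100 = 100
Step 2: 200 μL brought to 500 μL → factor 500/200 = 2.5
Step 3: unknown factor x
Product of known-step factors = 250
Overall factor = 4.00 mM / (5.33 × 10^3 nM) = 750.47
x = 750.47 / 250 = 3.00

3.00-fold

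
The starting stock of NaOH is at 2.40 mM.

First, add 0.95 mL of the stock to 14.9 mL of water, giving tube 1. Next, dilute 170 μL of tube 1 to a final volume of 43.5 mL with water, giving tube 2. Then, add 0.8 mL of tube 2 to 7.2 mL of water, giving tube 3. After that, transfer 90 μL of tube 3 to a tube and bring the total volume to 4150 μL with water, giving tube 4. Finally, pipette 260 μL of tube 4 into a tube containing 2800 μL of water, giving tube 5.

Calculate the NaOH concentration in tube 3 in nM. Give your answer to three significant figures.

56.2 nM

Step 1: 0.95 mL + 14.9 mL = 15.85 mL total → factor 15.85/0.95 = 16.684
Step 2: 170 μL brought to 43.5 mL → factor 43500/170 = 255.88
Step 3: 0.8 mL + 7.2 mL = 8 mL total → factor 8/0.8 = 10
Dilution factor through tube 3 = 16.684 × 255.88 × 10 = 42692
[tube 3] = 2.40 mM / 42692 = 5.622 × 10^-5 mM = 56.2 nM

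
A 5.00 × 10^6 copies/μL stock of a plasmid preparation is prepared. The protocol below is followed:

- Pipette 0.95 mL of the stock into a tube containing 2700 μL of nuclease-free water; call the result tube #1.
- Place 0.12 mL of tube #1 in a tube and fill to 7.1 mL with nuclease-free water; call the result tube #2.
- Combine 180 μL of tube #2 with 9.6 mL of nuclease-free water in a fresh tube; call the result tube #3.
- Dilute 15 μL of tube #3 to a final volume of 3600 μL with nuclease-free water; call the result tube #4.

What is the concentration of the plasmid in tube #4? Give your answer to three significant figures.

Step 1: 0.95 mL + 2700 μL = 3.65 mL total → factor 3.65/0.95 = 3.8421
Step 2: 0.12 mL brought to 7.1 mL → factor 7.1/0.12 = 59.167
Step 3: 180 μL + 9.6 mL = 9780 μL total → factor 9780/180 = 54.333
Step 4: 15 μL brought to 3600 μL → factor 3600/15 = 240
Overall dilution factor = 3.8421 × 59.167 × 54.333 × 240 = 2.9643 × 10^6
Final = 5.00 × 10^6 copies/μL / 2.9643 × 10^6 = 1.69 copies/μL

1.69 copies/μL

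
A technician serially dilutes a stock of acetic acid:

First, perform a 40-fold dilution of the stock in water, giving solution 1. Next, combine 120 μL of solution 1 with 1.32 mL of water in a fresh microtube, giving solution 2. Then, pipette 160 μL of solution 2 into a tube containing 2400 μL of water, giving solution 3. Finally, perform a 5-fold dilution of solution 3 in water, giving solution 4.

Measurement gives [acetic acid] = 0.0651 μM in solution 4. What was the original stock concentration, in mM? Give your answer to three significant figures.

Step 1: 40-fold → factor 40
Step 2: 120 μL + 1.32 mL = 1440 μL total → factor 1440/120 = 12
Step 3: 160 μL + 2400 μL = 2560 μL total → factor 2560/160 = 16
Step 4: 5-fold → factor 5
Overall dilution factor = 40 × 12 × 16 × 5 = 38400
Stock = 0.0651 μM × 38400 = 2500 μM = 2.50 mM

2.50 mM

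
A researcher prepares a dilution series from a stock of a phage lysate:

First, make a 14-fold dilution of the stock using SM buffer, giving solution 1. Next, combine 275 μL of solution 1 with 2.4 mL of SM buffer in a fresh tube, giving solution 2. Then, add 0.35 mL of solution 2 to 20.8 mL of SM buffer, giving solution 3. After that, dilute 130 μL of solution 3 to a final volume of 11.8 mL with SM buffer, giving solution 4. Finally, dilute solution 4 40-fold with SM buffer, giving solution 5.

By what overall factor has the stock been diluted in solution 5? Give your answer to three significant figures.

2.99 × 10^7

Step 1: 14-fold → factor 14
Step 2: 275 μL + 2.4 mL = 2675 μL total → factor 2675/275 = 9.7273
Step 3: 0.35 mL + 20.8 mL = 21.15 mL total → factor 21.15/0.35 = 60.429
Step 4: 130 μL brought to 11.8 mL → factor 11800/130 = 90.769
Step 5: 40-fold → factor 40
Overall dilution factor = 14 × 9.7273 × 60.429 × 90.769 × 40 = 2.9879 × 10^7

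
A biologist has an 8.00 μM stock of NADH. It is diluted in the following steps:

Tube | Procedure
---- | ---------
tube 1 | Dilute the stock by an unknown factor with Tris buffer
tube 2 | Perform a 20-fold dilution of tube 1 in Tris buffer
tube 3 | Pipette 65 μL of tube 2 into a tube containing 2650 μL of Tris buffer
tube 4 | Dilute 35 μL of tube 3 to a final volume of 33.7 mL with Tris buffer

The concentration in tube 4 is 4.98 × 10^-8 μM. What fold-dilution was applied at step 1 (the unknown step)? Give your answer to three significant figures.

200-fold

Step 1: unknown factor x
Step 2: 20-fold → factor 20
Step 3: 65 μL + 2650 μL = 2715 μL total → factor 2715/65 = 41.769
Step 4: 35 μL brought to 33.7 mL → factor 33700/35 = 962.86
Product of known-step factors = 8.0436 × 10^5
Overall factor = 8.00 μM / (4.98 × 10^-8 μM) = 1.6064 × 10^8
x = 1.6064 × 10^8 / 8.0436 × 10^5 = 200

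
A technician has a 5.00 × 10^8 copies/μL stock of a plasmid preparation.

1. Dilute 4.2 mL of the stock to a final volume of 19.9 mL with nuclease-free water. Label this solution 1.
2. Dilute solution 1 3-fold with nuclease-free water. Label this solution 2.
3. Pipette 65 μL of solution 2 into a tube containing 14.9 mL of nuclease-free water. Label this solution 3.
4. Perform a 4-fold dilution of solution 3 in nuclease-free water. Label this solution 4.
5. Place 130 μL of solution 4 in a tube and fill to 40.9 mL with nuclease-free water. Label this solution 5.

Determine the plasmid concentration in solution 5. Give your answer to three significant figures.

121 copies/μL

Step 1: 4.2 mL brought to 19.9 mL → factor 19.9/4.2 = 4.7381
Step 2: 3-fold → factor 3
Step 3: 65 μL + 14.9 mL = 14965 μL total → factor 14965/65 = 230.23
Step 4: 4-fold → factor 4
Step 5: 130 μL brought to 40.9 mL → factor 40900/130 = 314.62
Overall dilution factor = 4.7381 × 3 × 230.23 × 4 × 314.62 = 4.1184 × 10^6
Final = 5.00 × 10^8 copies/μL / 4.1184 × 10^6 = 121 copies/μL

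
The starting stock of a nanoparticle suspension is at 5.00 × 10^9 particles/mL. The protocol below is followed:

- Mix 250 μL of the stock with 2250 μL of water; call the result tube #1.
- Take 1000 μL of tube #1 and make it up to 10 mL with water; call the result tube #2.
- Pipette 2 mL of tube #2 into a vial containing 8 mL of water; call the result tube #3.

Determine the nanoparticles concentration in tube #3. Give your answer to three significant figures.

Step 1: 250 μL + 2250 μL = 2500 μL total → factor 2500/250 = 10
Step 2: 1000 μL brought to 10 mL → factor 10000/1000 = 10
Step 3: 2 mL + 8 mL = 10 mL total → factor 10/2 = 5
Overall dilution factor = 10 × 10 × 5 = 500
Final = 5.00 × 10^9 particles/mL / 500 = 1.00 × 10^7 particles/mL

1.00 × 10^7 particles/mL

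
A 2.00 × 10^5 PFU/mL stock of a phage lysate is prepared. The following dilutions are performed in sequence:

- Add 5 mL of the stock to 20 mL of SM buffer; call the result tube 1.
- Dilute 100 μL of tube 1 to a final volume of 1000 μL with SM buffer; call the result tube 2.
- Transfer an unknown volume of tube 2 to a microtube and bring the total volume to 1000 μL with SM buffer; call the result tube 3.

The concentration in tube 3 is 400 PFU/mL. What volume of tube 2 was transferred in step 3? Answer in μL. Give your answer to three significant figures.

Step 1: 5 mL + 20 mL = 25 mL total → factor 25/5 = 5
Step 2: 100 μL brought to 1000 μL → factor 1000/100 = 10
Step 3: v brought to 1000 μL → factor = 1000 μL/v
Product of known-step factors = 50
Overall factor = 2.00 × 10^5 PFU/mL / (400 PFU/mL) = 500
Step-3 factor = 500 / 50 = 10
v = 1000 μL / 10 = 100 μL

100 μL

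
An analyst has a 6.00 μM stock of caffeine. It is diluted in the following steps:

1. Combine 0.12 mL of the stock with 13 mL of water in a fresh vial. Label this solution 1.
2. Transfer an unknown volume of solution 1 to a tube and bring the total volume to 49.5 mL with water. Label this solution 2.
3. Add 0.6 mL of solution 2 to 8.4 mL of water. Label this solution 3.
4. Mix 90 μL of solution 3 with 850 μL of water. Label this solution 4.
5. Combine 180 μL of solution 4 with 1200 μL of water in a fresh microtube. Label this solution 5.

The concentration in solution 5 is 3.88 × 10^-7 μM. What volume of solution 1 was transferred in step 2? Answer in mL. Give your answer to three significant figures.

Step 1: 0.12 mL + 13 mL = 13.12 mL total → factor 13.12/0.12 = 109.33
Step 2: v brought to 49.5 mL → factor = 49.5 mL/v
Step 3: 0.6 mL + 8.4 mL = 9 mL total → factor 9/0.6 = 15
Step 4: 90 μL + 850 μL = 940 μL total → factor 940/90 = 10.444
Step 5: 180 μL + 1200 μL = 1380 μL total → factor 1380/180 = 7.6667
Product of known-step factors = 1.3132 × 10^5
Overall factor = 6.00 μM / (3.88 × 10^-7 μM) = 1.5464 × 10^7
Step-2 factor = 1.5464 × 10^7 / 1.3132 × 10^5 = 117.76
v = 49.5 mL / 117.76 = 0.420 mL

0.420 mL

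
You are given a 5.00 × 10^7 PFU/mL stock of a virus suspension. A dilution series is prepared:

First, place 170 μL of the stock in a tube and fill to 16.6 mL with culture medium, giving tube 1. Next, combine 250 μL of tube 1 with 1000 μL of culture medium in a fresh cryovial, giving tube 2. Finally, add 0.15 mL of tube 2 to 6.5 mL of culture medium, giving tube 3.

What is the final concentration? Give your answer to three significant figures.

2.31 × 10^3 PFU/mL

Step 1: 170 μL brought to 16.6 mL → factor 16600/170 = 97.647
Step 2: 250 μL + 1000 μL = 1250 μL total → factor 1250/250 = 5
Step 3: 0.15 mL + 6.5 mL = 6.65 mL total → factor 6.65/0.15 = 44.333
Overall dilution factor = 97.647 × 5 × 44.333 = 21645
Final = 5.00 × 10^7 PFU/mL / 21645 = 2.31 × 10^3 PFU/mL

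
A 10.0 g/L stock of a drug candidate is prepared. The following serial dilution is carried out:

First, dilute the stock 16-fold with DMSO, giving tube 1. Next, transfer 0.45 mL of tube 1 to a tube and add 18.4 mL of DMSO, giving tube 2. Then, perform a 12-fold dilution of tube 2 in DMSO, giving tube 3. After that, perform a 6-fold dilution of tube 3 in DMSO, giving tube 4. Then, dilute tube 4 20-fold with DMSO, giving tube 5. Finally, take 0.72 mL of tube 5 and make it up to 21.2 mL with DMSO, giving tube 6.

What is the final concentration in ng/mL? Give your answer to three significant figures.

Step 1: 16-fold → factor 16
Step 2: 0.45 mL + 18.4 mL = 18.85 mL total → factor 18.85/0.45 = 41.889
Step 3: 12-fold → factor 12
Step 4: 6-fold → factor 6
Step 5: 20-fold → factor 20
Step 6: 0.72 mL brought to 21.2 mL → factor 21.2/0.72 = 29.444
Overall dilution factor = 16 × 41.889 × 12 × 6 × 20 × 29.444 = 2.8417 × 10^7
Final = 10.0 g/L / 2.8417 × 10^7 = 3.519 × 10^-7 g/L = 0.352 ng/mL

0.352 ng/mL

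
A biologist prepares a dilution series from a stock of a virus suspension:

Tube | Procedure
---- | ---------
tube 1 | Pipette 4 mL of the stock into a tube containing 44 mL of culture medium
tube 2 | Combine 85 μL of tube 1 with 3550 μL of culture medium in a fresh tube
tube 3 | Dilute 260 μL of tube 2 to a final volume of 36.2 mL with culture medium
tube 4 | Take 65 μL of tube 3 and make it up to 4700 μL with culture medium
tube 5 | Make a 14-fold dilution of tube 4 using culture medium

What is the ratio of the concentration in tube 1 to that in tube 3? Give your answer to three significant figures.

Step 1: 4 mL + 44 mL = 48 mL total → factor 48/4 = 12
Step 2: 85 μL + 3550 μL = 3635 μL total → factor 3635/85 = 42.765
Step 3: 260 μL brought to 36.2 mL → factor 36200/260 = 139.23
Dilution factor to tube 1 = 12; to tube 3 = 71450
[tube 1]/[tube 3] = (factor to tube 3)/(factor to tube 1) = 71450/12 = 5.95 × 10^3

5.95 × 10^3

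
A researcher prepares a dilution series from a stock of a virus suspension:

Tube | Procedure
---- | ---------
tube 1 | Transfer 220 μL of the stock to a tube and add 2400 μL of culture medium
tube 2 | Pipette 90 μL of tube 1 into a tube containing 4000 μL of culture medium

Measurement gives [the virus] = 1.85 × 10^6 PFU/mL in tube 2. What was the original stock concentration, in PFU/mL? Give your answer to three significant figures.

Step 1: 220 μL + 2400 μL = 2620 μL total → factor 2620/220 = 11.909
Step 2: 90 μL + 4000 μL = 4090 μL total → factor 4090/90 = 45.444
Overall dilution factor = 11.909 × 45.444 = 541.2
Stock = 1.85 × 10^6 PFU/mL × 541.2 = 1.00 × 10^9 PFU/mL

1.00 × 10^9 PFU/mL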